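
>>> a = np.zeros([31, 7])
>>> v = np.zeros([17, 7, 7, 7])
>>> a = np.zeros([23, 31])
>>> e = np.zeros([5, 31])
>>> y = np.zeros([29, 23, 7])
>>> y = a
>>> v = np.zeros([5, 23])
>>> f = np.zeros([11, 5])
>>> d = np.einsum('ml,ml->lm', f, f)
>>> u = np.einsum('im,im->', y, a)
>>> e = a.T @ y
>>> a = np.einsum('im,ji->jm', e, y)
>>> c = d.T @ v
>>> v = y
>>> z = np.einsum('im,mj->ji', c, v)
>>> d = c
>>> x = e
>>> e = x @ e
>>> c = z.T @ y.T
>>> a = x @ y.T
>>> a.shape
(31, 23)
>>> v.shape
(23, 31)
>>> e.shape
(31, 31)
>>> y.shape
(23, 31)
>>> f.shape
(11, 5)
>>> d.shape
(11, 23)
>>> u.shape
()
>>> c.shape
(11, 23)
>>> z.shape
(31, 11)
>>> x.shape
(31, 31)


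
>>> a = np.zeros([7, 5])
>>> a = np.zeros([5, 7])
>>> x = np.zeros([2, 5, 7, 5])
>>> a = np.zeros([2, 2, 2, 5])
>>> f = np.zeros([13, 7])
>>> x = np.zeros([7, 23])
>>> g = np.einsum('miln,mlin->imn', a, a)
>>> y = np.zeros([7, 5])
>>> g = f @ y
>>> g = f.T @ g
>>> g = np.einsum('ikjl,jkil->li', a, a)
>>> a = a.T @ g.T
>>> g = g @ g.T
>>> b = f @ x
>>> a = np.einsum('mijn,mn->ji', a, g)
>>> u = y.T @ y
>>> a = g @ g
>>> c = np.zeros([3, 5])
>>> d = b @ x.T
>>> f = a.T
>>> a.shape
(5, 5)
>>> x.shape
(7, 23)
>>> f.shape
(5, 5)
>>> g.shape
(5, 5)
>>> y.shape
(7, 5)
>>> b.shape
(13, 23)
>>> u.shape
(5, 5)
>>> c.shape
(3, 5)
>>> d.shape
(13, 7)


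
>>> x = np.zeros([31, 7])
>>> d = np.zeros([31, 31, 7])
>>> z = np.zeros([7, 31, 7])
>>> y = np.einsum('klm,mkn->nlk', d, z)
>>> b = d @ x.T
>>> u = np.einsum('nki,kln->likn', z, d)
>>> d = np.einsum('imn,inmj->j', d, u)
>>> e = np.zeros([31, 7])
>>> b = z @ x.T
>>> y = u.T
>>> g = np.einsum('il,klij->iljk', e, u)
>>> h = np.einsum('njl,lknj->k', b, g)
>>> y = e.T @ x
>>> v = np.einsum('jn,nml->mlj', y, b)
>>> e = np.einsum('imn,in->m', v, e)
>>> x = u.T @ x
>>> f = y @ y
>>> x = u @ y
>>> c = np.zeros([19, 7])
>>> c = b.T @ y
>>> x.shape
(31, 7, 31, 7)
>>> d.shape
(7,)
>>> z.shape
(7, 31, 7)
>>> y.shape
(7, 7)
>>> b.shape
(7, 31, 31)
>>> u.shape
(31, 7, 31, 7)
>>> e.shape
(31,)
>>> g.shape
(31, 7, 7, 31)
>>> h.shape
(7,)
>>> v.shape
(31, 31, 7)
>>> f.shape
(7, 7)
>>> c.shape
(31, 31, 7)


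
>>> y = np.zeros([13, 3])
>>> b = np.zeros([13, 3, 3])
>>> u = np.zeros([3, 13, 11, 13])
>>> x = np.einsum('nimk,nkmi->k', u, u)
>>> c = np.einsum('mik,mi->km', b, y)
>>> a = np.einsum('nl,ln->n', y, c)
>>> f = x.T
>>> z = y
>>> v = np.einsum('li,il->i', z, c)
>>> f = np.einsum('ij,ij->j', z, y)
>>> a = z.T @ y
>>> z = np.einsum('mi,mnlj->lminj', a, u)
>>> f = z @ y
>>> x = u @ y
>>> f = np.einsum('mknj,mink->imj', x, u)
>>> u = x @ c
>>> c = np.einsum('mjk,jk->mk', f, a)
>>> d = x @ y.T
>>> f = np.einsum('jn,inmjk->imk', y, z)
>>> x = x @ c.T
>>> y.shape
(13, 3)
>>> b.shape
(13, 3, 3)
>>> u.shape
(3, 13, 11, 13)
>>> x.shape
(3, 13, 11, 13)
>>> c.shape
(13, 3)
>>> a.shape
(3, 3)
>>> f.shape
(11, 3, 13)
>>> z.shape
(11, 3, 3, 13, 13)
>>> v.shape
(3,)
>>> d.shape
(3, 13, 11, 13)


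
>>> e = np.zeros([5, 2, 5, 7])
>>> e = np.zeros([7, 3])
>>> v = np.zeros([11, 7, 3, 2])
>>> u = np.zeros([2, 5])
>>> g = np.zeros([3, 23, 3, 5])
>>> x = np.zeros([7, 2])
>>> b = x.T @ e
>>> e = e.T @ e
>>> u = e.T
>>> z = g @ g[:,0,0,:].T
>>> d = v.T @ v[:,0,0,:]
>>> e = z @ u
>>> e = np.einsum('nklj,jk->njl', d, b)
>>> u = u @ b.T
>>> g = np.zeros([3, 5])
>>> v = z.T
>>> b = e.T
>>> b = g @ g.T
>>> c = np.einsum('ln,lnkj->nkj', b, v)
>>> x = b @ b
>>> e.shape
(2, 2, 7)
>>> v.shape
(3, 3, 23, 3)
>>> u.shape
(3, 2)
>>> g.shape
(3, 5)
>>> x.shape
(3, 3)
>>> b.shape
(3, 3)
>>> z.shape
(3, 23, 3, 3)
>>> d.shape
(2, 3, 7, 2)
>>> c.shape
(3, 23, 3)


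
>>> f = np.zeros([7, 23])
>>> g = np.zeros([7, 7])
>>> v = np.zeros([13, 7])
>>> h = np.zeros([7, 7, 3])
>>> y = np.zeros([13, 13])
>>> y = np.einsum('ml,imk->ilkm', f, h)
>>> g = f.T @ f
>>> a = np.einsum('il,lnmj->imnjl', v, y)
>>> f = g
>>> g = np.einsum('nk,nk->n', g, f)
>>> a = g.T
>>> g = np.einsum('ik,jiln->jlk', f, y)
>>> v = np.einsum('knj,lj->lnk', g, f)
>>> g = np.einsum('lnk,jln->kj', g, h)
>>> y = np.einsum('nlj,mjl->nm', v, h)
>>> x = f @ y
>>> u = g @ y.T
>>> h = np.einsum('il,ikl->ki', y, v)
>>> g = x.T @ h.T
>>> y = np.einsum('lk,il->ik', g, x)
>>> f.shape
(23, 23)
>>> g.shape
(7, 3)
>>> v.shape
(23, 3, 7)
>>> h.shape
(3, 23)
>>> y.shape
(23, 3)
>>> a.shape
(23,)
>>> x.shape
(23, 7)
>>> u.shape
(23, 23)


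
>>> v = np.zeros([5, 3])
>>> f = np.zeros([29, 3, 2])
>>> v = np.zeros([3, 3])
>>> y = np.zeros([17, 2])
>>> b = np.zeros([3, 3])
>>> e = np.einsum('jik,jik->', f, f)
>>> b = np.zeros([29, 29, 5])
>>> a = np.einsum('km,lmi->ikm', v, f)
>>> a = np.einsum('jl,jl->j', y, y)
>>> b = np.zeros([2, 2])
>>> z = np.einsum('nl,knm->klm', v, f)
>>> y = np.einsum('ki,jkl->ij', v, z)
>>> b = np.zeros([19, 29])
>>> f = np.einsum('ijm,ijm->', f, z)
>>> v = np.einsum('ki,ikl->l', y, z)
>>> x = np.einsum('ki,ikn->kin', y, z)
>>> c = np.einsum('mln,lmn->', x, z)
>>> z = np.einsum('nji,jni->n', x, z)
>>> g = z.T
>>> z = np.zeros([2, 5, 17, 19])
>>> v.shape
(2,)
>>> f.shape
()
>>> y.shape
(3, 29)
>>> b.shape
(19, 29)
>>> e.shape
()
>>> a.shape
(17,)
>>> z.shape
(2, 5, 17, 19)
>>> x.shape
(3, 29, 2)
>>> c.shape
()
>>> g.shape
(3,)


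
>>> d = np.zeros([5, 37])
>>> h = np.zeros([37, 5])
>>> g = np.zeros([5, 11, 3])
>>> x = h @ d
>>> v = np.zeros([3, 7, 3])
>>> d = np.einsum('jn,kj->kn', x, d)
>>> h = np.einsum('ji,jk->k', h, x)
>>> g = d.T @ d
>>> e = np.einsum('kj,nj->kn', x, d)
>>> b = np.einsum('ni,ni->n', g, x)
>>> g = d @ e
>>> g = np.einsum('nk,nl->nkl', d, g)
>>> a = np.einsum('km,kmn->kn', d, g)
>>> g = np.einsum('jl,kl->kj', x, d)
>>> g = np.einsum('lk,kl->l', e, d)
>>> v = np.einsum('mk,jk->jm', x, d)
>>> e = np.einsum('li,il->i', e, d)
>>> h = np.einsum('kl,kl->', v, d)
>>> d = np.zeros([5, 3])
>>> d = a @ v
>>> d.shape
(5, 37)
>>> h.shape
()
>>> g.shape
(37,)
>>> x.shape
(37, 37)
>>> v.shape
(5, 37)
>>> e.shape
(5,)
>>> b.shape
(37,)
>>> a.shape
(5, 5)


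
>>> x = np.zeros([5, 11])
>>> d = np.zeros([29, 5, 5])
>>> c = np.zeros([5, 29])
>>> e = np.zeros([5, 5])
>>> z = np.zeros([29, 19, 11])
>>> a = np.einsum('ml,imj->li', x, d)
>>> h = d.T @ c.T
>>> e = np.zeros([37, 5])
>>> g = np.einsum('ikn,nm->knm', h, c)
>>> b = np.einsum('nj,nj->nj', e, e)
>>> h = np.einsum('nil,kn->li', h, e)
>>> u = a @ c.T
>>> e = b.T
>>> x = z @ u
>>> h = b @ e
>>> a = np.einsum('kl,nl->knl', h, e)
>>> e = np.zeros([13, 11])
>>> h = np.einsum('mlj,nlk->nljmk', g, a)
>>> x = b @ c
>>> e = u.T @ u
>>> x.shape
(37, 29)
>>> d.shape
(29, 5, 5)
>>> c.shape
(5, 29)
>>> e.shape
(5, 5)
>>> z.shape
(29, 19, 11)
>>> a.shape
(37, 5, 37)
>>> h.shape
(37, 5, 29, 5, 37)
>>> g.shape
(5, 5, 29)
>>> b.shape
(37, 5)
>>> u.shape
(11, 5)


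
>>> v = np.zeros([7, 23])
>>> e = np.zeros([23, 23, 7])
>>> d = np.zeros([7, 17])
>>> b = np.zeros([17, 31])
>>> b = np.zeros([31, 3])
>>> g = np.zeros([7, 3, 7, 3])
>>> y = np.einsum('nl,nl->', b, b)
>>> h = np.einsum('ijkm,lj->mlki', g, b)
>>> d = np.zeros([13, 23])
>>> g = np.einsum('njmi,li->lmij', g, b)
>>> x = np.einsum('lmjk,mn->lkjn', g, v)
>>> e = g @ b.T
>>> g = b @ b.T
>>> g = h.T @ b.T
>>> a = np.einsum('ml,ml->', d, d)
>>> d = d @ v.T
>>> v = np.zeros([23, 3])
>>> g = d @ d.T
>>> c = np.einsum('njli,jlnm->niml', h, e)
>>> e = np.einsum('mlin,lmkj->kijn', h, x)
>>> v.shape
(23, 3)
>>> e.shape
(3, 7, 23, 7)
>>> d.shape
(13, 7)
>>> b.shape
(31, 3)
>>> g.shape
(13, 13)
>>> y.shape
()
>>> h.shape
(3, 31, 7, 7)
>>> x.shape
(31, 3, 3, 23)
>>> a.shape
()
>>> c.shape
(3, 7, 31, 7)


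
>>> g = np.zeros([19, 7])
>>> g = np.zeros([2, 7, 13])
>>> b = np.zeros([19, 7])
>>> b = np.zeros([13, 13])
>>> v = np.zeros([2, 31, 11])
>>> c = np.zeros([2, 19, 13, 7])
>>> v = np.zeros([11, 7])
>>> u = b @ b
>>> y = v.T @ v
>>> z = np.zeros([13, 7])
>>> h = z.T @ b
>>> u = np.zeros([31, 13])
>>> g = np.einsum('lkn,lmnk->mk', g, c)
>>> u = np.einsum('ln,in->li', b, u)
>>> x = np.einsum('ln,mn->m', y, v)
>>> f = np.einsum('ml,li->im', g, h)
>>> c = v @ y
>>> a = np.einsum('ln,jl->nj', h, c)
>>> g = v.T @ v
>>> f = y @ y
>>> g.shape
(7, 7)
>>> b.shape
(13, 13)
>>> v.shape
(11, 7)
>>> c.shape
(11, 7)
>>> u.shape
(13, 31)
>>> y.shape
(7, 7)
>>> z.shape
(13, 7)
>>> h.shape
(7, 13)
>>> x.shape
(11,)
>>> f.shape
(7, 7)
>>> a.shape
(13, 11)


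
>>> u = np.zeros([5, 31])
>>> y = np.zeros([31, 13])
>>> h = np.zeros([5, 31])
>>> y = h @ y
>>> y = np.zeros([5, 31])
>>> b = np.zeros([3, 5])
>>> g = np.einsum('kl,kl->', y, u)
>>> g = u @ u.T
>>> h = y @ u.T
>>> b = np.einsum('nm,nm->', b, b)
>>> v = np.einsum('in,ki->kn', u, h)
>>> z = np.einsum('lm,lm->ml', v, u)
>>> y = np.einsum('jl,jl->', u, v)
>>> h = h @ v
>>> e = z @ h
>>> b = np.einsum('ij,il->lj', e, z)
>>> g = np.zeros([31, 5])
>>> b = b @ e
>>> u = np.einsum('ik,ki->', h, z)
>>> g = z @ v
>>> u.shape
()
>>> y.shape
()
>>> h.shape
(5, 31)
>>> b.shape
(5, 31)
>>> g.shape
(31, 31)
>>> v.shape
(5, 31)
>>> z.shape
(31, 5)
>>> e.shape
(31, 31)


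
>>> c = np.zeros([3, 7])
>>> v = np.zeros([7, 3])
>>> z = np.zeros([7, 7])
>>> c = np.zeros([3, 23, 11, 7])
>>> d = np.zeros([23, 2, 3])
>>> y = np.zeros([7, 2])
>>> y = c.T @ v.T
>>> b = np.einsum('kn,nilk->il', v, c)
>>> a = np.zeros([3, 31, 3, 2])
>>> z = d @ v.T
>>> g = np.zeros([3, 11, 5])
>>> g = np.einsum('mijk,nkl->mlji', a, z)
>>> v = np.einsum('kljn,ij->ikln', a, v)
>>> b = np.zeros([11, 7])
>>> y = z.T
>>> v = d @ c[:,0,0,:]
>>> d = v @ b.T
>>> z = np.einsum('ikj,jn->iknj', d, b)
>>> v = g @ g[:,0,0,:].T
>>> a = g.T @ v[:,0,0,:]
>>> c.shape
(3, 23, 11, 7)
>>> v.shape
(3, 7, 3, 3)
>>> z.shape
(23, 2, 7, 11)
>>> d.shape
(23, 2, 11)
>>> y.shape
(7, 2, 23)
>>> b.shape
(11, 7)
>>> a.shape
(31, 3, 7, 3)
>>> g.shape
(3, 7, 3, 31)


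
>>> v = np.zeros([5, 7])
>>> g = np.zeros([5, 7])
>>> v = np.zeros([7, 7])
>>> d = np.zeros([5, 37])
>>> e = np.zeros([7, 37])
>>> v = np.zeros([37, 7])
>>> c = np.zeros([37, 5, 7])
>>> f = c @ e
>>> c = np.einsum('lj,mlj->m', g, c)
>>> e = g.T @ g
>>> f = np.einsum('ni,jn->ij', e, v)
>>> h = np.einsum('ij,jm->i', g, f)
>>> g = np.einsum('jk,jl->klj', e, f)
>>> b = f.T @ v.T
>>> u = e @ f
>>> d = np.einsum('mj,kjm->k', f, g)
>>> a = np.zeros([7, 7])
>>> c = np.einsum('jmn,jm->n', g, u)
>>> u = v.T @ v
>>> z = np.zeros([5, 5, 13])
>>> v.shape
(37, 7)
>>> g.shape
(7, 37, 7)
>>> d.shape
(7,)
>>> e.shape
(7, 7)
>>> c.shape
(7,)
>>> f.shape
(7, 37)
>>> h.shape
(5,)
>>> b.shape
(37, 37)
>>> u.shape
(7, 7)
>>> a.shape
(7, 7)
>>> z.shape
(5, 5, 13)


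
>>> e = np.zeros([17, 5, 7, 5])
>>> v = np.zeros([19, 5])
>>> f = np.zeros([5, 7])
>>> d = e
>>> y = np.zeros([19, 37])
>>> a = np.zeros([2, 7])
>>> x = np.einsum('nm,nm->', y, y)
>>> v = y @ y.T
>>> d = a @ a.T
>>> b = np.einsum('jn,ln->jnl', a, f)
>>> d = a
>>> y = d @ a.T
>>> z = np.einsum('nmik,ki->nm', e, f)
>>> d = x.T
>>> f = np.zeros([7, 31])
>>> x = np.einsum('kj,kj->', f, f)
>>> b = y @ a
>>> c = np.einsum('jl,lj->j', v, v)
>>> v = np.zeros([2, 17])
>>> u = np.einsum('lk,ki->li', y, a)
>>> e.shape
(17, 5, 7, 5)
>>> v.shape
(2, 17)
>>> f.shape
(7, 31)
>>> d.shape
()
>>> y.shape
(2, 2)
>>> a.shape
(2, 7)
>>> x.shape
()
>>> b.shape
(2, 7)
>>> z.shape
(17, 5)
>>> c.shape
(19,)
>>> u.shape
(2, 7)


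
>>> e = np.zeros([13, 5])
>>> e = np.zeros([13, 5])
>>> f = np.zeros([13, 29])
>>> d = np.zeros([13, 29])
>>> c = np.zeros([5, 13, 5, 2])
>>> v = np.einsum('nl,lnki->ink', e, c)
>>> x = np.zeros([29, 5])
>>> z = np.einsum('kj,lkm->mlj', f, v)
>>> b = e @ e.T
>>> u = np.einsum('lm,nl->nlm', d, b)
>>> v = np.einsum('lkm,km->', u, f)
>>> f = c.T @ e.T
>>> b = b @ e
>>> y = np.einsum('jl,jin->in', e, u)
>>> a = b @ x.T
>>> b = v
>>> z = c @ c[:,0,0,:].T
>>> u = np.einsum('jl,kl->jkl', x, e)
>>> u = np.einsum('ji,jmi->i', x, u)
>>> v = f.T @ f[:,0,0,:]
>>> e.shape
(13, 5)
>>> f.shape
(2, 5, 13, 13)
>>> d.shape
(13, 29)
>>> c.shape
(5, 13, 5, 2)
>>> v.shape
(13, 13, 5, 13)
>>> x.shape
(29, 5)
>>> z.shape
(5, 13, 5, 5)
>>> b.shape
()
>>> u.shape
(5,)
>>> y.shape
(13, 29)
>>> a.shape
(13, 29)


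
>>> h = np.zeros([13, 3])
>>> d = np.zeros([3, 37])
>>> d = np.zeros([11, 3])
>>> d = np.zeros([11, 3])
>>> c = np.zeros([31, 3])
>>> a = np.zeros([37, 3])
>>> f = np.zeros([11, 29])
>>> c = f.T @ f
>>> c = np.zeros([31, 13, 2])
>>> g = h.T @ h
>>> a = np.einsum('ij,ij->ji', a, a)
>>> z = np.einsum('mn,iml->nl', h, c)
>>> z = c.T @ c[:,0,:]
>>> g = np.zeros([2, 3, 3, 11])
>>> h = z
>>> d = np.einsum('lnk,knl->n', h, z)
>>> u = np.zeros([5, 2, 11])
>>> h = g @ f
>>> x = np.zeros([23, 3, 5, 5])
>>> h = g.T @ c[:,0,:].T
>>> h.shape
(11, 3, 3, 31)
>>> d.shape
(13,)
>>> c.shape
(31, 13, 2)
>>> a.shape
(3, 37)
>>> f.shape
(11, 29)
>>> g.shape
(2, 3, 3, 11)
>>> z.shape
(2, 13, 2)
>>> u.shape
(5, 2, 11)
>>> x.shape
(23, 3, 5, 5)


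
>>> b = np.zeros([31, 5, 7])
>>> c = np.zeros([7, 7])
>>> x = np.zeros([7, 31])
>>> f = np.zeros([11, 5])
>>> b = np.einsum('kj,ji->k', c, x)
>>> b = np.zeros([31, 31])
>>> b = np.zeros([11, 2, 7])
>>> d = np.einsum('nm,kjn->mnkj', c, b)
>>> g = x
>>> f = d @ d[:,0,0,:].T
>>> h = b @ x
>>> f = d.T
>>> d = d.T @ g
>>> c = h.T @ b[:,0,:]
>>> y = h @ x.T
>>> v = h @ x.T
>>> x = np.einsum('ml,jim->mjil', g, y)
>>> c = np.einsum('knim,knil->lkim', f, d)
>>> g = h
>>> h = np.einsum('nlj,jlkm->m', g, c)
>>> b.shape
(11, 2, 7)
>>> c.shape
(31, 2, 7, 7)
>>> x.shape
(7, 11, 2, 31)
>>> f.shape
(2, 11, 7, 7)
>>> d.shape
(2, 11, 7, 31)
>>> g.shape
(11, 2, 31)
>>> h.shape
(7,)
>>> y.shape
(11, 2, 7)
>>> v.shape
(11, 2, 7)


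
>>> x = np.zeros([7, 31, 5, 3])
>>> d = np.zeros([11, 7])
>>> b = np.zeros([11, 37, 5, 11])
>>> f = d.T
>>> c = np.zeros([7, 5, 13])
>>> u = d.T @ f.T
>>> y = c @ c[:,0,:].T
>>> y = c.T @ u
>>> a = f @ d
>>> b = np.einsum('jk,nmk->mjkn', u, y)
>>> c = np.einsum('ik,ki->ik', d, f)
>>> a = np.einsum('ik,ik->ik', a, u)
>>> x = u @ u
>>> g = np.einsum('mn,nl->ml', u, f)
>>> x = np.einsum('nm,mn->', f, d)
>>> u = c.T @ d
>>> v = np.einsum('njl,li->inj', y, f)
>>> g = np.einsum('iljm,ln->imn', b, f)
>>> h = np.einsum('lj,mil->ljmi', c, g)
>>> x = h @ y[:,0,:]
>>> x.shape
(11, 7, 5, 7)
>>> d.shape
(11, 7)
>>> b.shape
(5, 7, 7, 13)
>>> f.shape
(7, 11)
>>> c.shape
(11, 7)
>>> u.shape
(7, 7)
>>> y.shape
(13, 5, 7)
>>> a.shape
(7, 7)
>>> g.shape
(5, 13, 11)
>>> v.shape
(11, 13, 5)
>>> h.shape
(11, 7, 5, 13)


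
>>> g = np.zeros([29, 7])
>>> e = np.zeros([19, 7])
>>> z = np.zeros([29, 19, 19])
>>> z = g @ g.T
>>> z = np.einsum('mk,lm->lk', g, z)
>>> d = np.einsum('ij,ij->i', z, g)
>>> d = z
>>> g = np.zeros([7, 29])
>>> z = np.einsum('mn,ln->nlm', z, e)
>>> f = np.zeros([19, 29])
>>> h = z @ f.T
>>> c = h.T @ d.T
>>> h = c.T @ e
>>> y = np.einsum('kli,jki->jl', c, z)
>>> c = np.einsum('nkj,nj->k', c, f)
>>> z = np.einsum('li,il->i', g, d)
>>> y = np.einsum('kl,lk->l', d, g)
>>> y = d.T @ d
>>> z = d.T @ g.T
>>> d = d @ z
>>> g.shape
(7, 29)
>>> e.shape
(19, 7)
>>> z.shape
(7, 7)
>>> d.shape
(29, 7)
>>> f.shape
(19, 29)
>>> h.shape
(29, 19, 7)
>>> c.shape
(19,)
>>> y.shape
(7, 7)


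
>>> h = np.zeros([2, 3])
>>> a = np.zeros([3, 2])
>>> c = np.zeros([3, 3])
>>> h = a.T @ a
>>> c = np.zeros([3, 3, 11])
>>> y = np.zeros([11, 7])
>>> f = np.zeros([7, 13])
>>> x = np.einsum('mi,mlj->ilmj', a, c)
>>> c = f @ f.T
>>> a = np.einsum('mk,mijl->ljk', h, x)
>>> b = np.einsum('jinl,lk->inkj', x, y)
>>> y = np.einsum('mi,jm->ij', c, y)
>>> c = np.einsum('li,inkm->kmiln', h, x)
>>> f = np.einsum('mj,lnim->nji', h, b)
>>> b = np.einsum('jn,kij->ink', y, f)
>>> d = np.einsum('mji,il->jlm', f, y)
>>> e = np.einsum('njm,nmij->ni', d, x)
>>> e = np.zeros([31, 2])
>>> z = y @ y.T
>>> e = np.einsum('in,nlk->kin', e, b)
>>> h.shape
(2, 2)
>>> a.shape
(11, 3, 2)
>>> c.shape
(3, 11, 2, 2, 3)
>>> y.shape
(7, 11)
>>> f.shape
(3, 2, 7)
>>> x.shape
(2, 3, 3, 11)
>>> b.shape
(2, 11, 3)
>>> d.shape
(2, 11, 3)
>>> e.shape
(3, 31, 2)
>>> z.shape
(7, 7)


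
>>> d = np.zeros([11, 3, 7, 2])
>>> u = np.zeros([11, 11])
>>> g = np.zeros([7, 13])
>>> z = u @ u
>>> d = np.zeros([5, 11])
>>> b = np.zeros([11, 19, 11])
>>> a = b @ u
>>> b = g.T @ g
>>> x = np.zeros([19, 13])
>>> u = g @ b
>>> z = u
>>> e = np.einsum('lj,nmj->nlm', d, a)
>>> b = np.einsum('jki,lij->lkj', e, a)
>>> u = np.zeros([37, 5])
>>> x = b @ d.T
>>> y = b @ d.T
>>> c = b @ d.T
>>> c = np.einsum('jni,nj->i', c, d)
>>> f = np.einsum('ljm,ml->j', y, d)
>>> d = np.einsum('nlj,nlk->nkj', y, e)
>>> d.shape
(11, 19, 5)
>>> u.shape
(37, 5)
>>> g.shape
(7, 13)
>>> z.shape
(7, 13)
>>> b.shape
(11, 5, 11)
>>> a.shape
(11, 19, 11)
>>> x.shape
(11, 5, 5)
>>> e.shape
(11, 5, 19)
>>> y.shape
(11, 5, 5)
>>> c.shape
(5,)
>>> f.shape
(5,)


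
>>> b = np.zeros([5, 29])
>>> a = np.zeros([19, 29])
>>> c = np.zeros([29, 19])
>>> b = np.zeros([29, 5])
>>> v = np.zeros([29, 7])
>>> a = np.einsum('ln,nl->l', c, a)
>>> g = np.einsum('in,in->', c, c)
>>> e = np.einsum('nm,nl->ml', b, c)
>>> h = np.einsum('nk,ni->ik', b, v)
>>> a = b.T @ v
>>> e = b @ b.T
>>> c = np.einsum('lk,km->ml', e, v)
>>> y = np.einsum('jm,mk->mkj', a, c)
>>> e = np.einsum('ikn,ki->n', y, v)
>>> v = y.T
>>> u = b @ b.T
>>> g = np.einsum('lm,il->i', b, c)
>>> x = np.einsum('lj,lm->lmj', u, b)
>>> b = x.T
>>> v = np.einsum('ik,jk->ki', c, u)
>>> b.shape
(29, 5, 29)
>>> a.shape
(5, 7)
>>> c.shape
(7, 29)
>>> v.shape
(29, 7)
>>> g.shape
(7,)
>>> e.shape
(5,)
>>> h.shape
(7, 5)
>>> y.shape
(7, 29, 5)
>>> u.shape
(29, 29)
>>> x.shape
(29, 5, 29)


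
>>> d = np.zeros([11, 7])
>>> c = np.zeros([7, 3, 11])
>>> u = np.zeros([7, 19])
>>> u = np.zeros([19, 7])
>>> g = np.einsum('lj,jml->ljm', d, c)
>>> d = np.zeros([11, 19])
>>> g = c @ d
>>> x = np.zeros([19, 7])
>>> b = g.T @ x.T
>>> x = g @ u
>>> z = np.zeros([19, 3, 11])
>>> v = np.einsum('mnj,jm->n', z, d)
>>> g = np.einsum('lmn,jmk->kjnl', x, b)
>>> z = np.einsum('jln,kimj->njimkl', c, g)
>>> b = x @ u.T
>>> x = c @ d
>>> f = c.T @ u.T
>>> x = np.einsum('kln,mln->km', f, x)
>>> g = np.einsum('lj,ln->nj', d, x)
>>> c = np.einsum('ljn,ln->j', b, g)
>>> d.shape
(11, 19)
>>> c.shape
(3,)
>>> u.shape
(19, 7)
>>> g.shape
(7, 19)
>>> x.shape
(11, 7)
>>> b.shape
(7, 3, 19)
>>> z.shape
(11, 7, 19, 7, 19, 3)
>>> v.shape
(3,)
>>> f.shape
(11, 3, 19)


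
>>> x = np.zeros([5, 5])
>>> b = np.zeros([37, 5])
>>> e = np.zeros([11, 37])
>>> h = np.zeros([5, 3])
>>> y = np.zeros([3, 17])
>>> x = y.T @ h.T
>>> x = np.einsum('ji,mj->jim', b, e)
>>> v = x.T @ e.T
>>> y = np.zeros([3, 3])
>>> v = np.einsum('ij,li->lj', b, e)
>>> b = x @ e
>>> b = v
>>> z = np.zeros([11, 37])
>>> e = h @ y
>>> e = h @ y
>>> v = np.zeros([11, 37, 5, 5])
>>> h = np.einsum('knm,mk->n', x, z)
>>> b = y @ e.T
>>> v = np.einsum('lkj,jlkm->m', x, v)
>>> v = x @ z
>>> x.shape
(37, 5, 11)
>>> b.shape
(3, 5)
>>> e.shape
(5, 3)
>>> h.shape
(5,)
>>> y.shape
(3, 3)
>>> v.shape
(37, 5, 37)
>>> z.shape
(11, 37)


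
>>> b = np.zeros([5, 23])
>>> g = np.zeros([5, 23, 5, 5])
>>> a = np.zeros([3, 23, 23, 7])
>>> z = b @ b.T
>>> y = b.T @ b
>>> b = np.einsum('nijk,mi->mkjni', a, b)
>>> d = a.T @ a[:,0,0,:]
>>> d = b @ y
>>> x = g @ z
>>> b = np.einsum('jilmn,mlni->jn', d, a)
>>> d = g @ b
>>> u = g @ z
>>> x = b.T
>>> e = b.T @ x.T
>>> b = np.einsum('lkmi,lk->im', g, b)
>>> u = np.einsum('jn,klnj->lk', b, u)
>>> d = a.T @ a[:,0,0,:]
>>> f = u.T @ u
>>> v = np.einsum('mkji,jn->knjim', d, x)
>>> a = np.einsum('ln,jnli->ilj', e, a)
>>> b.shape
(5, 5)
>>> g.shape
(5, 23, 5, 5)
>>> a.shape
(7, 23, 3)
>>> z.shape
(5, 5)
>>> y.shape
(23, 23)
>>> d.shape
(7, 23, 23, 7)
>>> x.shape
(23, 5)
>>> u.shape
(23, 5)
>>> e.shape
(23, 23)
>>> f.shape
(5, 5)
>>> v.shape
(23, 5, 23, 7, 7)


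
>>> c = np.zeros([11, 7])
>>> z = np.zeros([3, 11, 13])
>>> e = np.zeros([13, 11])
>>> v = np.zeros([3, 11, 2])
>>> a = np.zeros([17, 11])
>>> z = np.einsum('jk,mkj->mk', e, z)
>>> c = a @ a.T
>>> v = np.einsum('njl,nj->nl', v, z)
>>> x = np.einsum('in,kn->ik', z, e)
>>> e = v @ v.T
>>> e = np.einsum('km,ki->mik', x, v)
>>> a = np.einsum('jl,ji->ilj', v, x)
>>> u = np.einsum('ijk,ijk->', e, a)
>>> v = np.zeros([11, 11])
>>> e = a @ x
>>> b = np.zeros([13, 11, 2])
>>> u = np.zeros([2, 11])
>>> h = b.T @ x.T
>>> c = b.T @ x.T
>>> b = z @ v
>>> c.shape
(2, 11, 3)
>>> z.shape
(3, 11)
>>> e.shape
(13, 2, 13)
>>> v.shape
(11, 11)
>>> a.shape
(13, 2, 3)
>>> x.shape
(3, 13)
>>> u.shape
(2, 11)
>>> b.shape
(3, 11)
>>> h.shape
(2, 11, 3)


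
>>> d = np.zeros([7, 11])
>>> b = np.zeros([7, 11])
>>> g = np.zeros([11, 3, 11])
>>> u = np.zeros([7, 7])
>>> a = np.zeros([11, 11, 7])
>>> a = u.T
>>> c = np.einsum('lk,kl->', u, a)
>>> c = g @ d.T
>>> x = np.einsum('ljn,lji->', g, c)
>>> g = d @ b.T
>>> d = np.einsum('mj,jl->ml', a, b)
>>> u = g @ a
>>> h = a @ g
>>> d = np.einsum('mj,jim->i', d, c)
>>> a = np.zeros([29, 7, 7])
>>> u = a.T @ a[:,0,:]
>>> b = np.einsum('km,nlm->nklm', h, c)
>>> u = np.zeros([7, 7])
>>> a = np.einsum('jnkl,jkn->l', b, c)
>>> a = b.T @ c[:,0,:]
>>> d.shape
(3,)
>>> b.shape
(11, 7, 3, 7)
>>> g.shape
(7, 7)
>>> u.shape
(7, 7)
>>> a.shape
(7, 3, 7, 7)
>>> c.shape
(11, 3, 7)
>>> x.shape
()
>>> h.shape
(7, 7)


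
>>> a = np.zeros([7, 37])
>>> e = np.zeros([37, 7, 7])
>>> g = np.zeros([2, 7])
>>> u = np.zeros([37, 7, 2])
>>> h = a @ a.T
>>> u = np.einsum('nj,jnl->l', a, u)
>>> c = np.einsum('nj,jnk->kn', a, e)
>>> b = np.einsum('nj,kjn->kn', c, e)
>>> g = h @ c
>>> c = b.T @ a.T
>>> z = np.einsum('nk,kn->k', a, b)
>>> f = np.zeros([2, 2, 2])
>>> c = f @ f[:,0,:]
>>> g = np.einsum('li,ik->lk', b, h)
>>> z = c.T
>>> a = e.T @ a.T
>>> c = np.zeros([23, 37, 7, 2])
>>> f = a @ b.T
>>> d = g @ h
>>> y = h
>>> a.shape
(7, 7, 7)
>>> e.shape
(37, 7, 7)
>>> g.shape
(37, 7)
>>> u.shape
(2,)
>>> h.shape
(7, 7)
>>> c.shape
(23, 37, 7, 2)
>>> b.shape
(37, 7)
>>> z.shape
(2, 2, 2)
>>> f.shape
(7, 7, 37)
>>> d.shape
(37, 7)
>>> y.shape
(7, 7)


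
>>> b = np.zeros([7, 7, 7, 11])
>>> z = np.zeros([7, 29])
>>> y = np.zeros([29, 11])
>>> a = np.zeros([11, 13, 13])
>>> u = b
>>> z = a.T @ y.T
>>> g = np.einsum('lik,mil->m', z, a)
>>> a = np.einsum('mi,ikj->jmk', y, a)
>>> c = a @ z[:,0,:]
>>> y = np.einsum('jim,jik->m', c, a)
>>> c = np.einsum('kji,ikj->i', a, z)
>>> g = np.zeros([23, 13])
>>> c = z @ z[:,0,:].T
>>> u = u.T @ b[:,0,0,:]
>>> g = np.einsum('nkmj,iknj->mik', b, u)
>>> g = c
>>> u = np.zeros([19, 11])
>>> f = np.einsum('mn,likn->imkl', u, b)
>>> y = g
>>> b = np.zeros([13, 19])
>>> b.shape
(13, 19)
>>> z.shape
(13, 13, 29)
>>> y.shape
(13, 13, 13)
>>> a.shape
(13, 29, 13)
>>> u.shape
(19, 11)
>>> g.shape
(13, 13, 13)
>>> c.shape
(13, 13, 13)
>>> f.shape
(7, 19, 7, 7)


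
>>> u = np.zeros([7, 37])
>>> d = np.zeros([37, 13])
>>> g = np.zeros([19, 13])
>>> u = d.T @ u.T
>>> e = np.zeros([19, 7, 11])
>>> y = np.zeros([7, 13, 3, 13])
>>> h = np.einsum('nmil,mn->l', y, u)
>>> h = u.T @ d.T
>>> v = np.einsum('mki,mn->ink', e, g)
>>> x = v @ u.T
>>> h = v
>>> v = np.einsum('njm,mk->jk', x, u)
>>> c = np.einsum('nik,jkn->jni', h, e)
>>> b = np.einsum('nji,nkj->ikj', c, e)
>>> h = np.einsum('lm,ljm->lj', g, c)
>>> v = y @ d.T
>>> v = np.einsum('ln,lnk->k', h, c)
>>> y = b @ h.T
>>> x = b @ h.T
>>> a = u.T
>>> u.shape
(13, 7)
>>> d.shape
(37, 13)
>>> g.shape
(19, 13)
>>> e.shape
(19, 7, 11)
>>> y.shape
(13, 7, 19)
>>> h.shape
(19, 11)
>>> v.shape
(13,)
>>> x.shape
(13, 7, 19)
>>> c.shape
(19, 11, 13)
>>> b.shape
(13, 7, 11)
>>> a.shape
(7, 13)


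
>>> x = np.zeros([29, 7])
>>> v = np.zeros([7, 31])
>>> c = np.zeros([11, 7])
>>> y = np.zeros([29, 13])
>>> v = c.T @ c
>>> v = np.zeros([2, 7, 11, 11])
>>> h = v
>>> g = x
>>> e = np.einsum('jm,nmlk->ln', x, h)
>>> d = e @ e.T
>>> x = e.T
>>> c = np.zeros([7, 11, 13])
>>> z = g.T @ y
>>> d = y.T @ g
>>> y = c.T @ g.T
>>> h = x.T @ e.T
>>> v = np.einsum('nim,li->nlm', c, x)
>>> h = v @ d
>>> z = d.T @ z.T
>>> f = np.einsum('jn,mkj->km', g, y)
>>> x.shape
(2, 11)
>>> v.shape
(7, 2, 13)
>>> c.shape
(7, 11, 13)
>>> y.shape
(13, 11, 29)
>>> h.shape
(7, 2, 7)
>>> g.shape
(29, 7)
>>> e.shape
(11, 2)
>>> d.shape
(13, 7)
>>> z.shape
(7, 7)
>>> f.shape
(11, 13)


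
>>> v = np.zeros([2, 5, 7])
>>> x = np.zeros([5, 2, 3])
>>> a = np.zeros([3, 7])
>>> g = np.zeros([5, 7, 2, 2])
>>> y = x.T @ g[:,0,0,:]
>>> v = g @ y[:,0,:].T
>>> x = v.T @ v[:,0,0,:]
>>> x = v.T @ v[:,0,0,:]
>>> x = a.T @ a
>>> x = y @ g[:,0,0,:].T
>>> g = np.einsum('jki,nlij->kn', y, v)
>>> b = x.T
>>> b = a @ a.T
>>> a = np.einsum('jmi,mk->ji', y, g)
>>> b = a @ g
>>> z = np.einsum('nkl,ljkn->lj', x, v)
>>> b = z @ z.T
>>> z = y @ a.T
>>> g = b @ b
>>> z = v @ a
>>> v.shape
(5, 7, 2, 3)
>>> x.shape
(3, 2, 5)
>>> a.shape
(3, 2)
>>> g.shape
(5, 5)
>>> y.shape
(3, 2, 2)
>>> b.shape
(5, 5)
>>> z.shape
(5, 7, 2, 2)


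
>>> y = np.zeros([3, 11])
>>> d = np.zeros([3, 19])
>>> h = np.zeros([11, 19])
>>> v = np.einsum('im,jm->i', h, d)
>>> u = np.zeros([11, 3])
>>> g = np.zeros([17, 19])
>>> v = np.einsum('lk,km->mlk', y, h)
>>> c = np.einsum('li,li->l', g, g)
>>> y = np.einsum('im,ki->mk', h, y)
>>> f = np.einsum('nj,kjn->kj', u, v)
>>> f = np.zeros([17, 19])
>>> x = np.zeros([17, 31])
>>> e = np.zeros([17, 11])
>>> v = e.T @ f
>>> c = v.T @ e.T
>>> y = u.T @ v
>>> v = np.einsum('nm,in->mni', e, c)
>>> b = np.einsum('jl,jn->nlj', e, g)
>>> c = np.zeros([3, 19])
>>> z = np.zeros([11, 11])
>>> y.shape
(3, 19)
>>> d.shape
(3, 19)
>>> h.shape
(11, 19)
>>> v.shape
(11, 17, 19)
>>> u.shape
(11, 3)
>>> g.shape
(17, 19)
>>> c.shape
(3, 19)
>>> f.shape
(17, 19)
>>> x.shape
(17, 31)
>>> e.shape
(17, 11)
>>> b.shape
(19, 11, 17)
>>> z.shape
(11, 11)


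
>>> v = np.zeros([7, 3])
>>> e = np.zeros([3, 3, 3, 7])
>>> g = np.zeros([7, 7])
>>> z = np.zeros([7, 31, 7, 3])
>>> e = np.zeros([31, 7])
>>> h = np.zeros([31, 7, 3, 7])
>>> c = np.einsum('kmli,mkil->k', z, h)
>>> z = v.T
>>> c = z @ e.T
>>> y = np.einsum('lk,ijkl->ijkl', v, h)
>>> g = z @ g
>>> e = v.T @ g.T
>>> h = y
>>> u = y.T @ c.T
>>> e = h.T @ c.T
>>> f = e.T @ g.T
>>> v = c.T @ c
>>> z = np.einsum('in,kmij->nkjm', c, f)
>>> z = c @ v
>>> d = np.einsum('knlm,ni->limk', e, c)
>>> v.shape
(31, 31)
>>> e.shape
(7, 3, 7, 3)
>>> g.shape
(3, 7)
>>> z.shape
(3, 31)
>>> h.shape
(31, 7, 3, 7)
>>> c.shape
(3, 31)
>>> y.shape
(31, 7, 3, 7)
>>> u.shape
(7, 3, 7, 3)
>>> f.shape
(3, 7, 3, 3)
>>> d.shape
(7, 31, 3, 7)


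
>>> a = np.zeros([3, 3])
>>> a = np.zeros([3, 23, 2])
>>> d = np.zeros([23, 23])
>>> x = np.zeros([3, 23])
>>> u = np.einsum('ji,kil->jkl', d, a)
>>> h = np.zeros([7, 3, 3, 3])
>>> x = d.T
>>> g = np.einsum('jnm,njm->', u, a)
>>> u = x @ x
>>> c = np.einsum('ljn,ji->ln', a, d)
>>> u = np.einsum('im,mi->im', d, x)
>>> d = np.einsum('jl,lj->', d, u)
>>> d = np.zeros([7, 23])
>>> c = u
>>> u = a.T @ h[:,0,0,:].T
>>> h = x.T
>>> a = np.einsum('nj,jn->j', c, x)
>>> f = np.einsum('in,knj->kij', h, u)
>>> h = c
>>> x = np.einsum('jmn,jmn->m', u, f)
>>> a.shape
(23,)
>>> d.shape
(7, 23)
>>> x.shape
(23,)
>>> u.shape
(2, 23, 7)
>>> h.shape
(23, 23)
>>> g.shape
()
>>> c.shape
(23, 23)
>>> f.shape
(2, 23, 7)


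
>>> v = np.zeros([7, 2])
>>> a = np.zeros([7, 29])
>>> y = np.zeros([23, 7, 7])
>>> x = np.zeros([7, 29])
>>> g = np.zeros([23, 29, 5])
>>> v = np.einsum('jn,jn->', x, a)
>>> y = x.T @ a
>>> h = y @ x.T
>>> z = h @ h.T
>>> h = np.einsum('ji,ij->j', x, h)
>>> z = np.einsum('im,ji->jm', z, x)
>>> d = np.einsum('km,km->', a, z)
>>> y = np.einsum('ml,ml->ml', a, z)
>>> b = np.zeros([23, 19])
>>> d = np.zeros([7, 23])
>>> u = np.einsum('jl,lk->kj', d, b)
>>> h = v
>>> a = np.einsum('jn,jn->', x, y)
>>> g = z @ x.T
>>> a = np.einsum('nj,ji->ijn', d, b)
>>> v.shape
()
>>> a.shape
(19, 23, 7)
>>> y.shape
(7, 29)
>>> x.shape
(7, 29)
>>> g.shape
(7, 7)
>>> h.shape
()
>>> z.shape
(7, 29)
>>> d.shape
(7, 23)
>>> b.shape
(23, 19)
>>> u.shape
(19, 7)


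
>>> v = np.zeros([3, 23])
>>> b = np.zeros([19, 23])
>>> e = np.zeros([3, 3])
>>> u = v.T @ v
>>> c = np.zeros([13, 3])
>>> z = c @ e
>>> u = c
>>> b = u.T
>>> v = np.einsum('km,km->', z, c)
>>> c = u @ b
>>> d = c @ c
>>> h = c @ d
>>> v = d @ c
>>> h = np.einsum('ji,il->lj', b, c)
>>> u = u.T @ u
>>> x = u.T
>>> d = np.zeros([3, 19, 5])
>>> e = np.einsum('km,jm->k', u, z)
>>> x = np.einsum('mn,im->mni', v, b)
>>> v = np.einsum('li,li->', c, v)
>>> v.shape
()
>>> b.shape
(3, 13)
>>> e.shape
(3,)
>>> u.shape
(3, 3)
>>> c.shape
(13, 13)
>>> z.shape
(13, 3)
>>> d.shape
(3, 19, 5)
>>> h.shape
(13, 3)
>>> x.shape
(13, 13, 3)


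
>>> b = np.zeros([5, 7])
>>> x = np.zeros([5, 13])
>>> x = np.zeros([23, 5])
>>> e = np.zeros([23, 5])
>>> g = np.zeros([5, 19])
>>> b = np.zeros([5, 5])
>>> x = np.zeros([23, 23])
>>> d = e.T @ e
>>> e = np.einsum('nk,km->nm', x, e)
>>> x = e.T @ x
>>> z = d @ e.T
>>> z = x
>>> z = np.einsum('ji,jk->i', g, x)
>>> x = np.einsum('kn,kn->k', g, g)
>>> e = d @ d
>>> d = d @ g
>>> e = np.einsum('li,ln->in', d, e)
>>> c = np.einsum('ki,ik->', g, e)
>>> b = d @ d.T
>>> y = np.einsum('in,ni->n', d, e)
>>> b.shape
(5, 5)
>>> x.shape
(5,)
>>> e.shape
(19, 5)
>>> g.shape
(5, 19)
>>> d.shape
(5, 19)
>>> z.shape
(19,)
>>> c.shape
()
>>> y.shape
(19,)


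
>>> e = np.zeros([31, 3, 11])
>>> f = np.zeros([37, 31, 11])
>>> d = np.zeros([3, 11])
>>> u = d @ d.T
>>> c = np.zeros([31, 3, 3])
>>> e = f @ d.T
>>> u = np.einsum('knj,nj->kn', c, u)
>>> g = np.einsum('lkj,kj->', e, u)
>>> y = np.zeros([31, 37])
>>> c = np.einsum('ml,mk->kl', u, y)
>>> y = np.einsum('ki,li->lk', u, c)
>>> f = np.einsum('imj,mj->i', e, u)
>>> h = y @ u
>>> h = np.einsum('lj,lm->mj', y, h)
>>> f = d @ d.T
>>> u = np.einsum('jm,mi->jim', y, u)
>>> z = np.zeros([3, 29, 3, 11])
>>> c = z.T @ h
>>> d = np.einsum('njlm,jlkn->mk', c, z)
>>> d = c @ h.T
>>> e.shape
(37, 31, 3)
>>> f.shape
(3, 3)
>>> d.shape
(11, 3, 29, 3)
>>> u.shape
(37, 3, 31)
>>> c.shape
(11, 3, 29, 31)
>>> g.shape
()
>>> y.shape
(37, 31)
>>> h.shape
(3, 31)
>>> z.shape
(3, 29, 3, 11)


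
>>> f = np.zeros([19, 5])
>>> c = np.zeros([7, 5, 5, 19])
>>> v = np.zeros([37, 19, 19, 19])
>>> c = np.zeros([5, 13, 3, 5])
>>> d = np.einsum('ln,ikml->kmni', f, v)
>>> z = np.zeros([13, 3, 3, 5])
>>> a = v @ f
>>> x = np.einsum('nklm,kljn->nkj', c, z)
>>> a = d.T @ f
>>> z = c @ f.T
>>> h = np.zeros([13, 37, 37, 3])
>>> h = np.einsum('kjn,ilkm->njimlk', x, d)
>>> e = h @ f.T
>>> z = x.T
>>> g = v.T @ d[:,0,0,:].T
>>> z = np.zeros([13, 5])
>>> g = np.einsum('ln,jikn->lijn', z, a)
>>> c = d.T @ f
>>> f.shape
(19, 5)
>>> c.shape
(37, 5, 19, 5)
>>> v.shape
(37, 19, 19, 19)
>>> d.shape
(19, 19, 5, 37)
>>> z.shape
(13, 5)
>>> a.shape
(37, 5, 19, 5)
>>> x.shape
(5, 13, 3)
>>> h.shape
(3, 13, 19, 37, 19, 5)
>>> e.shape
(3, 13, 19, 37, 19, 19)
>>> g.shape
(13, 5, 37, 5)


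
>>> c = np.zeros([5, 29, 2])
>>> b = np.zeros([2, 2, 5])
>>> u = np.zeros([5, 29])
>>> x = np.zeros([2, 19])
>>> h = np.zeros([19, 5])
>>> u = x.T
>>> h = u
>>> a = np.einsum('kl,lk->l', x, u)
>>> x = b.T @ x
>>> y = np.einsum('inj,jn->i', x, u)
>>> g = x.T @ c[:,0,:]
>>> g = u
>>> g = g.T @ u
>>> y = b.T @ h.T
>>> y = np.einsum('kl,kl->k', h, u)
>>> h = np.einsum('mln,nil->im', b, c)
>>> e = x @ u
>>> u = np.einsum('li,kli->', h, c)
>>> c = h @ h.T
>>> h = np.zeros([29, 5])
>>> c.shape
(29, 29)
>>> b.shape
(2, 2, 5)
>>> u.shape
()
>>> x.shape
(5, 2, 19)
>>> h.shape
(29, 5)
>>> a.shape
(19,)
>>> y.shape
(19,)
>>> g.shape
(2, 2)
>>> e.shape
(5, 2, 2)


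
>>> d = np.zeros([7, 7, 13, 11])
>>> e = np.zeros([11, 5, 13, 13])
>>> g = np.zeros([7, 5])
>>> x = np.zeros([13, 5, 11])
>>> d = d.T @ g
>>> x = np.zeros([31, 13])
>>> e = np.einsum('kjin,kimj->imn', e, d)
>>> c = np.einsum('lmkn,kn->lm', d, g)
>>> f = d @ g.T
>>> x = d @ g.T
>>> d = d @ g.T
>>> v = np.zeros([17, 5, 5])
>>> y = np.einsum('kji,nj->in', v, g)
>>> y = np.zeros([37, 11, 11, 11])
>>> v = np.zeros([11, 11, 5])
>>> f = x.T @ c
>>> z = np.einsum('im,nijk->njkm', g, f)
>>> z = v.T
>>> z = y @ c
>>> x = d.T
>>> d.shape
(11, 13, 7, 7)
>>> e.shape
(13, 7, 13)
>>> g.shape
(7, 5)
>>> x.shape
(7, 7, 13, 11)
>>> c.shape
(11, 13)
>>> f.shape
(7, 7, 13, 13)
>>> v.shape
(11, 11, 5)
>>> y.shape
(37, 11, 11, 11)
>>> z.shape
(37, 11, 11, 13)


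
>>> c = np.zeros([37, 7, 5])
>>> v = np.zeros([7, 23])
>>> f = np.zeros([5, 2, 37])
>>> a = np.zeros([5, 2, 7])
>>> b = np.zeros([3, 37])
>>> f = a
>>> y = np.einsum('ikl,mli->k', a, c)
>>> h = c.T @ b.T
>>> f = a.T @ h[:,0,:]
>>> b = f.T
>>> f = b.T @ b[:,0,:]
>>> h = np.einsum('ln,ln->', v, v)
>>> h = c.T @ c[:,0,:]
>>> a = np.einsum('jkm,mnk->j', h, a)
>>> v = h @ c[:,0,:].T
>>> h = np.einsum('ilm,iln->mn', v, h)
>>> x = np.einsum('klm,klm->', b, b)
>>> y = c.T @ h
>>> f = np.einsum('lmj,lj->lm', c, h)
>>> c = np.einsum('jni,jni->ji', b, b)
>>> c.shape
(3, 7)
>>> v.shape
(5, 7, 37)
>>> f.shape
(37, 7)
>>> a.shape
(5,)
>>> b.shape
(3, 2, 7)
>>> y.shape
(5, 7, 5)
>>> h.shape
(37, 5)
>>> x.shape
()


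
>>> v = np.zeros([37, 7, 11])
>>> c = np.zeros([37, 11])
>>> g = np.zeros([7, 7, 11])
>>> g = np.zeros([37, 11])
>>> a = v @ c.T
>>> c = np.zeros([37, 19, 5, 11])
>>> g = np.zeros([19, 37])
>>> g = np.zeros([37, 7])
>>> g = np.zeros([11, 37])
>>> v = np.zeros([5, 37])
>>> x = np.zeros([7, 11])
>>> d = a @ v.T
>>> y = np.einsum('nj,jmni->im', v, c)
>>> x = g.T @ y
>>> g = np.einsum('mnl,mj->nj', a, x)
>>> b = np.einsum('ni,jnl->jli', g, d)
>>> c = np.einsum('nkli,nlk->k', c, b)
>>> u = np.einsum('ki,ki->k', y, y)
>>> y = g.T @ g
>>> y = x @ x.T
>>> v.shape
(5, 37)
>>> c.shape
(19,)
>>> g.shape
(7, 19)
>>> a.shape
(37, 7, 37)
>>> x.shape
(37, 19)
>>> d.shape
(37, 7, 5)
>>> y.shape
(37, 37)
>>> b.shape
(37, 5, 19)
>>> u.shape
(11,)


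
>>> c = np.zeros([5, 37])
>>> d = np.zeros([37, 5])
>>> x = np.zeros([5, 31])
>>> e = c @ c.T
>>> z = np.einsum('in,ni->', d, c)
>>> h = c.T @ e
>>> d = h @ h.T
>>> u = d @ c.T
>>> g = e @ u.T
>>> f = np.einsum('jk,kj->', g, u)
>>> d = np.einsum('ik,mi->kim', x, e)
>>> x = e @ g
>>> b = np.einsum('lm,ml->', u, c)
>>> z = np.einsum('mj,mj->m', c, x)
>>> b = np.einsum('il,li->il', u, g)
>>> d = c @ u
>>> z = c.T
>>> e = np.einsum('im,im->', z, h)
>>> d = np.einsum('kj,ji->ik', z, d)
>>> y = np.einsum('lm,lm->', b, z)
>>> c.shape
(5, 37)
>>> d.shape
(5, 37)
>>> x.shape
(5, 37)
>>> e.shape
()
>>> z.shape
(37, 5)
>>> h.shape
(37, 5)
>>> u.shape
(37, 5)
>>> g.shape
(5, 37)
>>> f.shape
()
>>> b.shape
(37, 5)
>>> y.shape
()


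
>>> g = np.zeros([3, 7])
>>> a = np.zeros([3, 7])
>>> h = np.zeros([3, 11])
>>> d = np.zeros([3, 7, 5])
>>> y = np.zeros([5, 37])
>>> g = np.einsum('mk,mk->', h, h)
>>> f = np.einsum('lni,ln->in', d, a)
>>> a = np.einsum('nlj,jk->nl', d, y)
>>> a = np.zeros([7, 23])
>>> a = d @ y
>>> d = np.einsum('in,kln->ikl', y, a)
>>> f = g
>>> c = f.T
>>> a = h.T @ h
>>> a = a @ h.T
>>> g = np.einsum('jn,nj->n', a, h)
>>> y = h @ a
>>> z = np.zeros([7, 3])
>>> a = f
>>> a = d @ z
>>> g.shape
(3,)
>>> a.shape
(5, 3, 3)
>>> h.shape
(3, 11)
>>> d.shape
(5, 3, 7)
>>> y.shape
(3, 3)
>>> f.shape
()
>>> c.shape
()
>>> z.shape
(7, 3)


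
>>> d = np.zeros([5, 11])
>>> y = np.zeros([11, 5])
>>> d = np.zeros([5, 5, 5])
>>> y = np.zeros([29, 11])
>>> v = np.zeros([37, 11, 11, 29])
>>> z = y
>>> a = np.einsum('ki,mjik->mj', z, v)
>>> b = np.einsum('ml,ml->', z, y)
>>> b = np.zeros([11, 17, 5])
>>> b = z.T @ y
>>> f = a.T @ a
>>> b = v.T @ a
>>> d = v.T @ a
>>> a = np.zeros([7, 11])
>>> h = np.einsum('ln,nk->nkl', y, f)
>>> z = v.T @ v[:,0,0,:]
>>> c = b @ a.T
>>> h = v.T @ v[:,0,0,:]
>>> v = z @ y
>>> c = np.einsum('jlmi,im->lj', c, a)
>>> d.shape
(29, 11, 11, 11)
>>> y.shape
(29, 11)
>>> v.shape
(29, 11, 11, 11)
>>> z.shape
(29, 11, 11, 29)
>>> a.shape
(7, 11)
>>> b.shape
(29, 11, 11, 11)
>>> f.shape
(11, 11)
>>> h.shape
(29, 11, 11, 29)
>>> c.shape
(11, 29)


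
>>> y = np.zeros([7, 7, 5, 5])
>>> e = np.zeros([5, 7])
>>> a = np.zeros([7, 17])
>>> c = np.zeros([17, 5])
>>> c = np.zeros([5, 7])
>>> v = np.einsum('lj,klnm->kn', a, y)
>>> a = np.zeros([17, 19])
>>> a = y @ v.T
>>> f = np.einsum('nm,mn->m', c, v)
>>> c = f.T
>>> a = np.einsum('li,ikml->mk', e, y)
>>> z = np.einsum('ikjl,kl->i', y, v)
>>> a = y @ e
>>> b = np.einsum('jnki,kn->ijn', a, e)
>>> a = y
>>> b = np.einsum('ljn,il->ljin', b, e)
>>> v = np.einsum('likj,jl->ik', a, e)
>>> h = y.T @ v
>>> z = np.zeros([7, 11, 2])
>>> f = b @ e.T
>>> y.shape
(7, 7, 5, 5)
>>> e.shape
(5, 7)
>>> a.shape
(7, 7, 5, 5)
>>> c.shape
(7,)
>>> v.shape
(7, 5)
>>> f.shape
(7, 7, 5, 5)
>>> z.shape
(7, 11, 2)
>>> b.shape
(7, 7, 5, 7)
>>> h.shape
(5, 5, 7, 5)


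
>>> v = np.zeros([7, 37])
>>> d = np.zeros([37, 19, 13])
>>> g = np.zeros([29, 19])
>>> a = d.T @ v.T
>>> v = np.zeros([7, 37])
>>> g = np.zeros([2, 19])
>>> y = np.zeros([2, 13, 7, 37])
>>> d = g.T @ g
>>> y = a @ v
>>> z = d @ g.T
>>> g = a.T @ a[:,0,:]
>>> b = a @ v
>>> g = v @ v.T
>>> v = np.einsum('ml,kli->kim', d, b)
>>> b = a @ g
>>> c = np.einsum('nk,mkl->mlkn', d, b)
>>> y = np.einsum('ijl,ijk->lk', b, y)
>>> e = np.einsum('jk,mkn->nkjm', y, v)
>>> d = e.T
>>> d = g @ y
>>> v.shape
(13, 37, 19)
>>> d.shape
(7, 37)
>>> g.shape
(7, 7)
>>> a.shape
(13, 19, 7)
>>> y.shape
(7, 37)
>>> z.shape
(19, 2)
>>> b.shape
(13, 19, 7)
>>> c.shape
(13, 7, 19, 19)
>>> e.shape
(19, 37, 7, 13)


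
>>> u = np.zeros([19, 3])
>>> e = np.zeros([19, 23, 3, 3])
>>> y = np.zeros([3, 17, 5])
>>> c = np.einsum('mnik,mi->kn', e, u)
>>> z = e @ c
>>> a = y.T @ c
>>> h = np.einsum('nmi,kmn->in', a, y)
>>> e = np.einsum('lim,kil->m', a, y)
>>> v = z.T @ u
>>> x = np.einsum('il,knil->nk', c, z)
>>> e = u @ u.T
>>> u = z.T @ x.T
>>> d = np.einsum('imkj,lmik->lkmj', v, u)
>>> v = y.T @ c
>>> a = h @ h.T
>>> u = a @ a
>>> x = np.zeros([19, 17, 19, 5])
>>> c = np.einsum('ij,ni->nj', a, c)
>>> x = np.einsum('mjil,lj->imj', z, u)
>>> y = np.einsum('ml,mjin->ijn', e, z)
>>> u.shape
(23, 23)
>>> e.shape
(19, 19)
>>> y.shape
(3, 23, 23)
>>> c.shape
(3, 23)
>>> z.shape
(19, 23, 3, 23)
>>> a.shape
(23, 23)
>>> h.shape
(23, 5)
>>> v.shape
(5, 17, 23)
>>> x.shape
(3, 19, 23)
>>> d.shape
(23, 23, 3, 3)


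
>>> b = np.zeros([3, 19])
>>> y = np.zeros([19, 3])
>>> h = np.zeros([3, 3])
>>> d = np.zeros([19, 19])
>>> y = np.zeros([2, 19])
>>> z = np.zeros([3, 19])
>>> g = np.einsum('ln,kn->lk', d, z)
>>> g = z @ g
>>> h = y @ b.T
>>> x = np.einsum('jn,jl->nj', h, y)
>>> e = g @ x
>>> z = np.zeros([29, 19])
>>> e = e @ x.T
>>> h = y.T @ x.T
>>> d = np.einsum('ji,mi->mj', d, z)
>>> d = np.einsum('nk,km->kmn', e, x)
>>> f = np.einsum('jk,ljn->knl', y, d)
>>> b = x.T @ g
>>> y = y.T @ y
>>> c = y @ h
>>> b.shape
(2, 3)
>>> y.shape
(19, 19)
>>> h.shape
(19, 3)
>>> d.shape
(3, 2, 3)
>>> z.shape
(29, 19)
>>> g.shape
(3, 3)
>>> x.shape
(3, 2)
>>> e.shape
(3, 3)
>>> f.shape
(19, 3, 3)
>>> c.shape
(19, 3)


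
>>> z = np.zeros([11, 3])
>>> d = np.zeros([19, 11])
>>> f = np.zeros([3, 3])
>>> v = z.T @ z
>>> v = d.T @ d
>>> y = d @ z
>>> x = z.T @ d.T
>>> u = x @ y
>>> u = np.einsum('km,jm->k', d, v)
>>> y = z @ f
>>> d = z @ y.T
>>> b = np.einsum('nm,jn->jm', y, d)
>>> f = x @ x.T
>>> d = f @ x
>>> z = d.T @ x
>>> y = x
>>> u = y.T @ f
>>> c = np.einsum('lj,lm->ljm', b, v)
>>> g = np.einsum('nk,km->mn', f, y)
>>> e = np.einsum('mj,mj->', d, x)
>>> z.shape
(19, 19)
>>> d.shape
(3, 19)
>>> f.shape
(3, 3)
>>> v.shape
(11, 11)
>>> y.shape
(3, 19)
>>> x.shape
(3, 19)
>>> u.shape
(19, 3)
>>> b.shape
(11, 3)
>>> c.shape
(11, 3, 11)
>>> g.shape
(19, 3)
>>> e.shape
()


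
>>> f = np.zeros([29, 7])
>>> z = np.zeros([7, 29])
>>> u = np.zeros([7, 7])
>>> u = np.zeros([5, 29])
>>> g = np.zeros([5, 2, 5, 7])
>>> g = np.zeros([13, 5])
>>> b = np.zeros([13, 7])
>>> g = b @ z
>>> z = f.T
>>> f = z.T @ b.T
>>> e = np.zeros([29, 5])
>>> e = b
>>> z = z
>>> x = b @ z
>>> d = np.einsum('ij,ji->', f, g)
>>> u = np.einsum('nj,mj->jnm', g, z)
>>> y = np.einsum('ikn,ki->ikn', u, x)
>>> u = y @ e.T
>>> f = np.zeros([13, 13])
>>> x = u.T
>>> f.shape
(13, 13)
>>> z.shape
(7, 29)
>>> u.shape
(29, 13, 13)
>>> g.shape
(13, 29)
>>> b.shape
(13, 7)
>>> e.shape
(13, 7)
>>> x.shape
(13, 13, 29)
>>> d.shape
()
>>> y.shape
(29, 13, 7)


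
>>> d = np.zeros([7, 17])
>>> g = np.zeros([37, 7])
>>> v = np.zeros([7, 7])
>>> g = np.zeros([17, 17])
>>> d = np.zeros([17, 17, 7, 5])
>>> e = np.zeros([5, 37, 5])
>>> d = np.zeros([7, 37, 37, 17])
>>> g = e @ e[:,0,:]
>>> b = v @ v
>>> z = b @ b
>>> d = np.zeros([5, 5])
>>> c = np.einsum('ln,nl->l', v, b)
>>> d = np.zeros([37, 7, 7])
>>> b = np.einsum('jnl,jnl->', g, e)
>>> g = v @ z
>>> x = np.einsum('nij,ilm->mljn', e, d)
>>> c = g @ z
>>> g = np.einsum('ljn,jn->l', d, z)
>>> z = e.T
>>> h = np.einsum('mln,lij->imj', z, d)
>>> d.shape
(37, 7, 7)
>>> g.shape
(37,)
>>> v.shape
(7, 7)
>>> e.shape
(5, 37, 5)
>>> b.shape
()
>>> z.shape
(5, 37, 5)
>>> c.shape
(7, 7)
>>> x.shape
(7, 7, 5, 5)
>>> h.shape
(7, 5, 7)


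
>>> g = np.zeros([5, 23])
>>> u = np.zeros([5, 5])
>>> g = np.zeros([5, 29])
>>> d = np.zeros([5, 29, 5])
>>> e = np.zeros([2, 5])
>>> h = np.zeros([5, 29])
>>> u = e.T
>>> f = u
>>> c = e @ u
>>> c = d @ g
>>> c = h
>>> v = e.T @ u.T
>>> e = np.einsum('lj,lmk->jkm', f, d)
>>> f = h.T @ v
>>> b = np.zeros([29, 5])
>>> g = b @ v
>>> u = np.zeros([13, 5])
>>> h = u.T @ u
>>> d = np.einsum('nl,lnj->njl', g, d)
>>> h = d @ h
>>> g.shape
(29, 5)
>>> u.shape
(13, 5)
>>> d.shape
(29, 5, 5)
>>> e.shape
(2, 5, 29)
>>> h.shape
(29, 5, 5)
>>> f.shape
(29, 5)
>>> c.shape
(5, 29)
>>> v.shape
(5, 5)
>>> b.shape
(29, 5)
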